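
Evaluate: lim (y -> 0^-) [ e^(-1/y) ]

As y → 0⁻, -1/(y) → +∞, so e^(-1/(y)) → ∞.

∞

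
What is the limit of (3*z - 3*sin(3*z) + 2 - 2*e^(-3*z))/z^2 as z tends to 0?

Substitution gives 0/0; apply L'Hôpital's rule 2 times.
After differentiating numerator and denominator 2 times the quotient is (27*sin(3*z) - 18*e^(-3*z))/(2); at z = 0 this is -9.

-9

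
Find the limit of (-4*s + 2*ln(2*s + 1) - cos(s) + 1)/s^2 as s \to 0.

-7/2

Substitution gives 0/0 (the numerator vanishes to order 2).
Expand each term to order s^2: the coefficient of s^2 in 2·ln(1 + 2s) is -4 and in −cos(s) is 1/2.
Lower-order terms cancel with the polynomial part, so the numerator is (-7/2)·s^2 + o(s^2), and the limit is (-7/2)/(1) = -7/2.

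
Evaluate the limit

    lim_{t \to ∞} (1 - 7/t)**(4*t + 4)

Write it as [(1 - 7/t)^t]^(4) · (1 - 7/t)^(4). The bracketed term tends to e^(-7) and the second factor to 1, so the limit is e^(-28).

e^(-28)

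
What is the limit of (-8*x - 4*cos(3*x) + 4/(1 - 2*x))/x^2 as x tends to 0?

34

Substitution gives 0/0 (the numerator vanishes to order 2).
Expand each term to order x^2: the coefficient of x^2 in 4·1/(1 - 2x) is 16 and in -4·cos(3x) is 18.
Lower-order terms cancel with the polynomial part, so the numerator is (34)·x^2 + o(x^2), and the limit is (34)/(1) = 34.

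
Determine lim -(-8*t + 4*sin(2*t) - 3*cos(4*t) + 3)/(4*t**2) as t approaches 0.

-6

Substitution gives 0/0 (the numerator vanishes to order 2).
Expand each term to order t^2: the coefficient of t^2 in 4·sin(2t) is 0 and in -3·cos(4t) is 24.
Lower-order terms cancel with the polynomial part, so the numerator is (24)·t^2 + o(t^2), and the limit is (24)/(-4) = -6.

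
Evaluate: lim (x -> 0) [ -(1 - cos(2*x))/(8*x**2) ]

Substitution gives 0/0.
Use (1 − cos u)/u² → 1/2 with u = 2x: the limit is 2²/(2·(-8)) = -1/4.

-1/4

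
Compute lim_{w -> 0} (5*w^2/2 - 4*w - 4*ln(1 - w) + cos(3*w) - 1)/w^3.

4/3

Substitution gives 0/0; apply L'Hôpital's rule 3 times.
After differentiating numerator and denominator 3 times the quotient is (27*sin(3*w) - 8/(w - 1)^3)/(6); at w = 0 this is 4/3.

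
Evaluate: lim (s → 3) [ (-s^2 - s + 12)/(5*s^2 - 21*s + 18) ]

-7/9

Direct substitution gives 0/0, so factor. Both numerator and denominator have (s - 3) as a factor.
After cancelling, the expression reduces to (-s - 4)/(5*s - 6).
Substituting s = 3 gives -7/9.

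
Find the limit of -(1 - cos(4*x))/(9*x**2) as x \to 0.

-8/9

Substitution gives 0/0.
Use (1 − cos u)/u² → 1/2 with u = 4x: the limit is 4²/(2·(-9)) = -8/9.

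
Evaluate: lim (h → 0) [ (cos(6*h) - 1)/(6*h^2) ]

Direct substitution gives 0/0.
Apply L'Hôpital: lim (-6*sin(6*h))/(12*h), still 0/0.
After 2 applications of L'Hôpital's rule the quotient is (-36*cos(6*h))/(12); substituting h = 0 gives -3.

-3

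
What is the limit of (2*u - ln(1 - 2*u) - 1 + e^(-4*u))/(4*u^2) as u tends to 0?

5/2

Substitution gives 0/0 (the numerator vanishes to order 2).
Expand each term to order u^2: the coefficient of u^2 in e^(-4u) is 8 and in −ln(1 - 2u) is 2.
Lower-order terms cancel with the polynomial part, so the numerator is (10)·u^2 + o(u^2), and the limit is (10)/(4) = 5/2.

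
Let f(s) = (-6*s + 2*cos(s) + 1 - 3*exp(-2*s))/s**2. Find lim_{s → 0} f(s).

-7

Substitution gives 0/0; apply L'Hôpital's rule 2 times.
After differentiating numerator and denominator 2 times the quotient is (-2*cos(s) - 12*e^(-2*s))/(2); at s = 0 this is -7.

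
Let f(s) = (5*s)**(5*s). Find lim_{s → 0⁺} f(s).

Base → 0⁺ and exponent → 0⁺: a 0^0 form.
Take logs: 5s·ln(5s). This is 0·(−∞); rewriting as ln(5s)/(1/(5s)) and applying L'Hôpital gives 0.
Hence the limit is e^0 = 1.

1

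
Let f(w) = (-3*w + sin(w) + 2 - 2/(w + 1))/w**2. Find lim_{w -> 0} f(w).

Substitution gives 0/0; apply L'Hôpital's rule 2 times.
After differentiating numerator and denominator 2 times the quotient is (-sin(w) - 4/(w + 1)^3)/(2); at w = 0 this is -2.

-2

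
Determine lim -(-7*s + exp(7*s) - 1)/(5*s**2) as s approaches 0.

-49/10

Direct substitution gives 0/0.
Apply L'Hôpital: lim (7*e^(7*s) - 7)/(-10*s), still 0/0.
After 2 applications of L'Hôpital's rule the quotient is (49*e^(7*s))/(-10); substituting s = 0 gives -49/10.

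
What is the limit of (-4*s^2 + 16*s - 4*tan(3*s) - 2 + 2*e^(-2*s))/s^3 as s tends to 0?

-116/3

Substitution gives 0/0; apply L'Hôpital's rule 3 times.
After differentiating numerator and denominator 3 times the quotient is (8*(108*(cos(6*s) - 2)*e^(2*s)/(cos(6*s) + 1)^2 - 2)*e^(-2*s))/(6); at s = 0 this is -116/3.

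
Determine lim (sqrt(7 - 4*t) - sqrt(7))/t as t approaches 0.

-2*√(7)/7

A 0/0 form; rationalise with √(7 - 4t) + √7. This collapses the numerator to -4t, leaving -4/(√(7 - 4t) + √7) → -4/(2√7) = -2*√(7)/7.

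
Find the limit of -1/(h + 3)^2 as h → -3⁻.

-∞

As h → -3⁻, (h + 3) → 0⁻, so (h + 3)^2 → 0⁺ and -1/(h + 3)^2 → -∞.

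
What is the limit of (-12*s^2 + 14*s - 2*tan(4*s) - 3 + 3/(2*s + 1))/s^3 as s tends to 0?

-200/3

Substitution gives 0/0 (the numerator vanishes to order 3).
Expand each term to order s^3: the coefficient of s^3 in 3·1/(1 + 2s) is -24 and in -2·tan(4s) is -128/3.
Lower-order terms cancel with the polynomial part, so the numerator is (-200/3)·s^3 + o(s^3), and the limit is (-200/3)/(1) = -200/3.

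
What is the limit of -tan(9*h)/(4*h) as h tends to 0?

-9/4

Substitution gives 0/0.
Since tan(u)/u → 1 as u → 0, tan(9h)/(9h) → 1 and the limit is 9/(-4) = -9/4.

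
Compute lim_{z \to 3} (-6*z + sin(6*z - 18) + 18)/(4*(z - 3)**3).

-9

Direct substitution gives 0/0.
Apply L'Hôpital: lim (6*cos(6*z - 18) - 6)/(12*(z - 3)^2), still 0/0.
Apply L'Hôpital: lim (-36*sin(6*z - 18))/(24*z - 72), still 0/0.
After 3 applications of L'Hôpital's rule the quotient is (-216*cos(6*z - 18))/(24); substituting z = 3 gives -9.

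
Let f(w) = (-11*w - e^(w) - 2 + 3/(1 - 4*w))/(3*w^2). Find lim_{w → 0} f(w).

Substitution gives 0/0 (the numerator vanishes to order 2).
Expand each term to order w^2: the coefficient of w^2 in 3·1/(1 - 4w) is 48 and in −e^(w) is -1/2.
Lower-order terms cancel with the polynomial part, so the numerator is (95/2)·w^2 + o(w^2), and the limit is (95/2)/(3) = 95/6.

95/6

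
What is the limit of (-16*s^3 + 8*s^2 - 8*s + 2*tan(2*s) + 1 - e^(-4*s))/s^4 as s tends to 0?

-32/3

Substitution gives 0/0 (the numerator vanishes to order 4).
Expand each term to order s^4: the coefficient of s^4 in −e^(-4s) is -32/3 and in 2·tan(2s) is 0.
Lower-order terms cancel with the polynomial part, so the numerator is (-32/3)·s^4 + o(s^4), and the limit is (-32/3)/(1) = -32/3.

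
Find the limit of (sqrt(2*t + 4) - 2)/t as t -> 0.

1/2

A 0/0 form; rationalise with √(4 + 2t) + √4. This collapses the numerator to 2t, leaving 2/(√(4 + 2t) + √4) → 2/(2√4) = 1/2.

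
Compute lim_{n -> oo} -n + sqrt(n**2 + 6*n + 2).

3

An ∞ − ∞ form. Rationalising with the conjugate, the difference becomes (6n + 2) / (√(n^2 + 6*n + 2) + n).
For large n the denominator behaves like 2·n, so the quotient tends to 6/2 = 3.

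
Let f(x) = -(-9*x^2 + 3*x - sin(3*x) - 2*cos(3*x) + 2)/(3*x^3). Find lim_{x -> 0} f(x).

Substitution gives 0/0 (the numerator vanishes to order 3).
Expand each term to order x^3: the coefficient of x^3 in −sin(3x) is 9/2 and in -2·cos(3x) is 0.
Lower-order terms cancel with the polynomial part, so the numerator is (9/2)·x^3 + o(x^3), and the limit is (9/2)/(-3) = -3/2.

-3/2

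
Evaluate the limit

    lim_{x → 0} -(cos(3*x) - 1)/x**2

Direct substitution gives 0/0.
Apply L'Hôpital: lim (-3*sin(3*x))/(-2*x), still 0/0.
After 2 applications of L'Hôpital's rule the quotient is (-9*cos(3*x))/(-2); substituting x = 0 gives 9/2.

9/2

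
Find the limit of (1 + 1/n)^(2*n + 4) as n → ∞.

e^(2)

Write it as [(1 + 1/n)^n]^(2) · (1 + 1/n)^(4). The bracketed term tends to e^(1) and the second factor to 1, so the limit is e^(2).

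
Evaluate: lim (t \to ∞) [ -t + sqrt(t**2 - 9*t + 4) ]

-9/2

This has the form ∞ − ∞. Multiply and divide by the conjugate √(t^2 - 9*t + 4) + t.
That gives (-9t + 4) / (√(t^2 - 9*t + 4) + t).
Divide numerator and denominator by t: the limit is -9/(2·1) = -9/2.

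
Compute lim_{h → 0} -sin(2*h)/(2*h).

-1

Substitution gives 0/0.
Write it as (2/(-2))·sin(2h)/(2h); since sin(u)/u → 1, the limit is -1.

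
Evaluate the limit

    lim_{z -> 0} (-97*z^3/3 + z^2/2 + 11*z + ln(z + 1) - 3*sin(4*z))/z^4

Substitution gives 0/0; apply L'Hôpital's rule 4 times.
After differentiating numerator and denominator 4 times the quotient is (-768*sin(4*z) - 6/(z + 1)^4)/(24); at z = 0 this is -1/4.

-1/4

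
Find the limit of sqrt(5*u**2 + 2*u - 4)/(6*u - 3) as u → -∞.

For large |u|, √(5*u^2 + 2*u - 4) ≈ √5·|u| and the denominator ≈ 6u.
Since u → −∞, |u| = −u, giving −√5/(6) = -√(5)/6.

-√(5)/6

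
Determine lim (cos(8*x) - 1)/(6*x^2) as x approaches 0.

Direct substitution gives 0/0.
Apply L'Hôpital: lim (-8*sin(8*x))/(12*x), still 0/0.
After 2 applications of L'Hôpital's rule the quotient is (-64*cos(8*x))/(12); substituting x = 0 gives -16/3.

-16/3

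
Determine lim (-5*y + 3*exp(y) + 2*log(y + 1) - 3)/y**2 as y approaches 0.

Substitution gives 0/0 (the numerator vanishes to order 2).
Expand each term to order y^2: the coefficient of y^2 in 2·ln(1 + y) is -1 and in 3·e^(y) is 3/2.
Lower-order terms cancel with the polynomial part, so the numerator is (1/2)·y^2 + o(y^2), and the limit is (1/2)/(1) = 1/2.

1/2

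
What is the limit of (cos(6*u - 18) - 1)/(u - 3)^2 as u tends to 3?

Direct substitution gives 0/0.
Apply L'Hôpital: lim (-6*sin(6*u - 18))/(2*u - 6), still 0/0.
After 2 applications of L'Hôpital's rule the quotient is (-36*cos(6*u - 18))/(2); substituting u = 3 gives -18.

-18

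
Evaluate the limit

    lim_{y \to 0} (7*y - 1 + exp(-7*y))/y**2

49/2

Direct substitution gives 0/0.
Apply L'Hôpital: lim (7 - 7*e^(-7*y))/(2*y), still 0/0.
After 2 applications of L'Hôpital's rule the quotient is (49*e^(-7*y))/(2); substituting y = 0 gives 49/2.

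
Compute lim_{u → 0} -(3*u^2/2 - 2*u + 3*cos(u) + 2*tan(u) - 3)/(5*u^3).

-2/15

Substitution gives 0/0; apply L'Hôpital's rule 3 times.
After differentiating numerator and denominator 3 times the quotient is (3*sin(u) + 12*tan(u)^4 + 16*tan(u)^2 + 4)/(-30); at u = 0 this is -2/15.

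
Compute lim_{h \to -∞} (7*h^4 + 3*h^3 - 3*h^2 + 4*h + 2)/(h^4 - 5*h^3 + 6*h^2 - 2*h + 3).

7

Numerator and denominator both have degree 4.
Dividing every term by h^4, all lower-order terms vanish and the limit is the ratio of leading coefficients, 7/(1) = 7.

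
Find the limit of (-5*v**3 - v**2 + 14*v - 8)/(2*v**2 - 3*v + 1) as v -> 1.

Direct substitution gives 0/0, so factor. Both numerator and denominator have (v - 1) as a factor.
After cancelling, the expression reduces to (-5*v^2 - 6*v + 8)/(2*v - 1).
Substituting v = 1 gives -3.

-3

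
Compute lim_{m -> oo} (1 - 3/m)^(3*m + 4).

Write it as [(1 - 3/m)^m]^(3) · (1 - 3/m)^(4). The bracketed term tends to e^(-3) and the second factor to 1, so the limit is e^(-9).

e^(-9)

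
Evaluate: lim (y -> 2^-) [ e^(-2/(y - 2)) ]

∞

As y → 2⁻, -2/(y - 2) → +∞, so e^(-2/(y - 2)) → ∞.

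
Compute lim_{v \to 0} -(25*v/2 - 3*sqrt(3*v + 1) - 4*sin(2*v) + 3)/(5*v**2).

-27/40

Substitution gives 0/0; apply L'Hôpital's rule 2 times.
After differentiating numerator and denominator 2 times the quotient is (16*sin(2*v) + 27/(4*(3*v + 1)^(3/2)))/(-10); at v = 0 this is -27/40.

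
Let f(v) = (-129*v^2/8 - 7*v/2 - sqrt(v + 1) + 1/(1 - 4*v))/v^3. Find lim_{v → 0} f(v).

1023/16

Substitution gives 0/0 (the numerator vanishes to order 3).
Expand each term to order v^3: the coefficient of v^3 in −√(1 + v) is -1/16 and in 1/(1 - 4v) is 64.
Lower-order terms cancel with the polynomial part, so the numerator is (1023/16)·v^3 + o(v^3), and the limit is (1023/16)/(1) = 1023/16.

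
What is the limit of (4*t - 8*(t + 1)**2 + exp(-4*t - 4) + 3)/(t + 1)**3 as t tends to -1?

-32/3

Direct substitution gives 0/0.
Apply L'Hôpital: lim (-16*t - 4*e^(-4*t - 4) - 12)/(3*(t + 1)^2), still 0/0.
Apply L'Hôpital: lim (16*e^(-4*t - 4) - 16)/(6*t + 6), still 0/0.
After 3 applications of L'Hôpital's rule the quotient is (-64*e^(-4*t - 4))/(6); substituting t = -1 gives -32/3.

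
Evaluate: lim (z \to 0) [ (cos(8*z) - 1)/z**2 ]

-32

Direct substitution gives 0/0.
Apply L'Hôpital: lim (-8*sin(8*z))/(2*z), still 0/0.
After 2 applications of L'Hôpital's rule the quotient is (-64*cos(8*z))/(2); substituting z = 0 gives -32.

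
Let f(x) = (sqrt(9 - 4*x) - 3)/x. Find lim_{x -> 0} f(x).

-2/3

Substitution gives 0/0. Multiply numerator and denominator by the conjugate √(9 - 4x) + √9.
The numerator becomes (9 - 4x) − 9 = -4x, so the expression simplifies to -4/(√(9 - 4x) + √9).
Letting x → 0 gives -4/(2√9) = -2/3.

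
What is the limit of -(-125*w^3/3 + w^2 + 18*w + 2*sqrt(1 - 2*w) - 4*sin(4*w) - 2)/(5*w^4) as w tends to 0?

Substitution gives 0/0; apply L'Hôpital's rule 4 times.
After differentiating numerator and denominator 4 times the quotient is (-1024*sin(4*w) - 30/(1 - 2*w)^(7/2))/(-120); at w = 0 this is 1/4.

1/4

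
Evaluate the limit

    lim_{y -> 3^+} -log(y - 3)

∞

As y → 3⁺, y - 3 → 0⁺ and ln(y - 3) → −∞.
Multiplying by -1 gives ∞.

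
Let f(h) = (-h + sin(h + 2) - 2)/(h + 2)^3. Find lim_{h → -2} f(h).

Direct substitution gives 0/0.
Apply L'Hôpital: lim (cos(h + 2) - 1)/(3*(h + 2)^2), still 0/0.
Apply L'Hôpital: lim (-sin(h + 2))/(6*h + 12), still 0/0.
After 3 applications of L'Hôpital's rule the quotient is (-cos(h + 2))/(6); substituting h = -2 gives -1/6.

-1/6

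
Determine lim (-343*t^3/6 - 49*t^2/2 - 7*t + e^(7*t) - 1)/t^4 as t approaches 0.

2401/24

Direct substitution gives 0/0.
Apply L'Hôpital: lim (-343*t^2/2 - 49*t + 7*e^(7*t) - 7)/(4*t^3), still 0/0.
Apply L'Hôpital: lim (-343*t + 49*e^(7*t) - 49)/(12*t^2), still 0/0.
Apply L'Hôpital: lim (343*e^(7*t) - 343)/(24*t), still 0/0.
After 4 applications of L'Hôpital's rule the quotient is (2401*e^(7*t))/(24); substituting t = 0 gives 2401/24.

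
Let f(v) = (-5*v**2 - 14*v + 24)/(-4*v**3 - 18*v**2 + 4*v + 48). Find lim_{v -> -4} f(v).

-13/22

At v = -4 both the top and bottom vanish — a removable singularity. Factoring out (v + 4) from each leaves (6 - 5*v)/(-4*v^2 - 2*v + 12), which at v = -4 equals -13/22.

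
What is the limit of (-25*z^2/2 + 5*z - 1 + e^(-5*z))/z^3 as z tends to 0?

-125/6

Direct substitution gives 0/0.
Apply L'Hôpital: lim (-25*z + 5 - 5*e^(-5*z))/(3*z^2), still 0/0.
Apply L'Hôpital: lim (-25 + 25*e^(-5*z))/(6*z), still 0/0.
After 3 applications of L'Hôpital's rule the quotient is (-125*e^(-5*z))/(6); substituting z = 0 gives -125/6.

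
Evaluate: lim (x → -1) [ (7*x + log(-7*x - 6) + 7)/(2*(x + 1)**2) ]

Direct substitution gives 0/0.
Apply L'Hôpital: lim (7 - 7/(-7*x - 6))/(4*x + 4), still 0/0.
After 2 applications of L'Hôpital's rule the quotient is (-49/(-7*x - 6)^2)/(4); substituting x = -1 gives -49/4.

-49/4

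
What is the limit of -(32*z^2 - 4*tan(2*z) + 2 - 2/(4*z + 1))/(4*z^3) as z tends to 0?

-88/3

Substitution gives 0/0; apply L'Hôpital's rule 3 times.
After differentiating numerator and denominator 3 times the quotient is (-128*tan(2*z)^2/cos(2*z)^2 - 64/cos(2*z)^4 + 768/(4*z + 1)^4)/(-24); at z = 0 this is -88/3.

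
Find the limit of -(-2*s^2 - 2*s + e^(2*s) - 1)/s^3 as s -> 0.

-4/3

Direct substitution gives 0/0.
Apply L'Hôpital: lim (-4*s + 2*e^(2*s) - 2)/(-3*s^2), still 0/0.
Apply L'Hôpital: lim (4*e^(2*s) - 4)/(-6*s), still 0/0.
After 3 applications of L'Hôpital's rule the quotient is (8*e^(2*s))/(-6); substituting s = 0 gives -4/3.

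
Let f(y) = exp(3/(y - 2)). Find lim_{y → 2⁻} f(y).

0

As y → 2⁻, 3/(y - 2) → −∞, so e^(3/(y - 2)) → 0.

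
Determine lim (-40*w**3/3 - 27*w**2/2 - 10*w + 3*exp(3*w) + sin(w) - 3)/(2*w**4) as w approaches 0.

81/16

Substitution gives 0/0 (the numerator vanishes to order 4).
Expand each term to order w^4: the coefficient of w^4 in 3·e^(3w) is 81/8 and in sin(w) is 0.
Lower-order terms cancel with the polynomial part, so the numerator is (81/8)·w^4 + o(w^4), and the limit is (81/8)/(2) = 81/16.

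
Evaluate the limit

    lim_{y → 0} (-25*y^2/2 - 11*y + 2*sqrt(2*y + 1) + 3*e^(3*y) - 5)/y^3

Substitution gives 0/0 (the numerator vanishes to order 3).
Expand each term to order y^3: the coefficient of y^3 in 2·√(1 + 2y) is 1 and in 3·e^(3y) is 27/2.
Lower-order terms cancel with the polynomial part, so the numerator is (29/2)·y^3 + o(y^3), and the limit is (29/2)/(1) = 29/2.

29/2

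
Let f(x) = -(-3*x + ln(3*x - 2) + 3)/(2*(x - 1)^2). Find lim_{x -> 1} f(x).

9/4

Direct substitution gives 0/0.
Apply L'Hôpital: lim (-3 + 3/(3*x - 2))/(4 - 4*x), still 0/0.
After 2 applications of L'Hôpital's rule the quotient is (-9/(3*x - 2)^2)/(-4); substituting x = 1 gives 9/4.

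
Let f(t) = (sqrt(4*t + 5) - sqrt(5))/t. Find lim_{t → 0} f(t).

Substitution gives 0/0. Multiply numerator and denominator by the conjugate √(5 + 4t) + √5.
The numerator becomes (5 + 4t) − 5 = 4t, so the expression simplifies to 4/(√(5 + 4t) + √5).
Letting t → 0 gives 4/(2√5) = 2*√(5)/5.

2*√(5)/5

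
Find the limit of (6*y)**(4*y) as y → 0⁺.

1

Base → 0⁺ and exponent → 0⁺: a 0^0 form.
Take logs: 4y·ln(6y). This is 0·(−∞); rewriting as ln(6y)/(1/(4y)) and applying L'Hôpital gives 0.
Hence the limit is e^0 = 1.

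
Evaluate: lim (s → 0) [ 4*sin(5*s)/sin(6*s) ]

Substitution gives 0/0.
Divide numerator and denominator by s: sin(5s)/s → 5 and sin(6s)/s → 6, so the limit is 4·5/6 = 10/3.

10/3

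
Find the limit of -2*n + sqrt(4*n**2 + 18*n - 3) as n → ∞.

This has the form ∞ − ∞. Multiply and divide by the conjugate √(4*n^2 + 18*n - 3) + 2n.
That gives (18n - 3) / (√(4*n^2 + 18*n - 3) + 2n).
Divide numerator and denominator by n: the limit is 18/(2·2) = 9/2.

9/2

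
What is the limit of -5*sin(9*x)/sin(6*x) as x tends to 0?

Substitution gives 0/0.
Divide numerator and denominator by x: sin(9x)/x → 9 and sin(6x)/x → 6, so the limit is -5·9/6 = -15/2.

-15/2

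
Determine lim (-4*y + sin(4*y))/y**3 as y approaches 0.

-32/3

Direct substitution gives 0/0.
Apply L'Hôpital: lim (4*cos(4*y) - 4)/(3*y^2), still 0/0.
Apply L'Hôpital: lim (-16*sin(4*y))/(6*y), still 0/0.
After 3 applications of L'Hôpital's rule the quotient is (-64*cos(4*y))/(6); substituting y = 0 gives -32/3.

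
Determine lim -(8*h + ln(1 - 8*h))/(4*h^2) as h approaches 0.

Direct substitution gives 0/0.
Apply L'Hôpital: lim (8 - 8/(1 - 8*h))/(-8*h), still 0/0.
After 2 applications of L'Hôpital's rule the quotient is (-64/(1 - 8*h)^2)/(-8); substituting h = 0 gives 8.

8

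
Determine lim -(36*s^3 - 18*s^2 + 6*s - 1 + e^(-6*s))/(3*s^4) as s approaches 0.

-18

Direct substitution gives 0/0.
Apply L'Hôpital: lim (108*s^2 - 36*s + 6 - 6*e^(-6*s))/(-12*s^3), still 0/0.
Apply L'Hôpital: lim (216*s - 36 + 36*e^(-6*s))/(-36*s^2), still 0/0.
Apply L'Hôpital: lim (216 - 216*e^(-6*s))/(-72*s), still 0/0.
After 4 applications of L'Hôpital's rule the quotient is (1296*e^(-6*s))/(-72); substituting s = 0 gives -18.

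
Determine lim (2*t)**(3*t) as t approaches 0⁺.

Base → 0⁺ and exponent → 0⁺: a 0^0 form.
Take logs: 3t·ln(2t). This is 0·(−∞); rewriting as ln(2t)/(1/(3t)) and applying L'Hôpital gives 0.
Hence the limit is e^0 = 1.

1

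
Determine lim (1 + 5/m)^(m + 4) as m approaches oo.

Let L be the limit and take ln: ln L = lim (m + 4)·ln(1 + 5/m) = lim (m + 4)·(5/m + O(1/m²)) = 5.
Hence L = e^(5).

e^(5)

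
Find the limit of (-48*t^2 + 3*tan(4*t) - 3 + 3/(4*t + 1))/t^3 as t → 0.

-128

Substitution gives 0/0 (the numerator vanishes to order 3).
Expand each term to order t^3: the coefficient of t^3 in 3·1/(1 + 4t) is -192 and in 3·tan(4t) is 64.
Lower-order terms cancel with the polynomial part, so the numerator is (-128)·t^3 + o(t^3), and the limit is (-128)/(1) = -128.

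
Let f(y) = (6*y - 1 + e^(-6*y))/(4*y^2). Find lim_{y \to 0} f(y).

9/2

Direct substitution gives 0/0.
Apply L'Hôpital: lim (6 - 6*e^(-6*y))/(8*y), still 0/0.
After 2 applications of L'Hôpital's rule the quotient is (36*e^(-6*y))/(8); substituting y = 0 gives 9/2.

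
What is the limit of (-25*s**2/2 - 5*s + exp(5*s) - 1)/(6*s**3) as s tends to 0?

Direct substitution gives 0/0.
Apply L'Hôpital: lim (-25*s + 5*e^(5*s) - 5)/(18*s^2), still 0/0.
Apply L'Hôpital: lim (25*e^(5*s) - 25)/(36*s), still 0/0.
After 3 applications of L'Hôpital's rule the quotient is (125*e^(5*s))/(36); substituting s = 0 gives 125/36.

125/36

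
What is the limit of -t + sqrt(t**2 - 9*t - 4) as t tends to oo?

An ∞ − ∞ form. Rationalising with the conjugate, the difference becomes (-9t - 4) / (√(t^2 - 9*t - 4) + t).
For large t the denominator behaves like 2·t, so the quotient tends to -9/2 = -9/2.

-9/2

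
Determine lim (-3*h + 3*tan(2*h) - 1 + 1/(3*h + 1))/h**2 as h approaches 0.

9

Substitution gives 0/0 (the numerator vanishes to order 2).
Expand each term to order h^2: the coefficient of h^2 in 1/(1 + 3h) is 9 and in 3·tan(2h) is 0.
Lower-order terms cancel with the polynomial part, so the numerator is (9)·h^2 + o(h^2), and the limit is (9)/(1) = 9.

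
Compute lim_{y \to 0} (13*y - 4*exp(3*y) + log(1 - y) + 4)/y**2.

-37/2

Substitution gives 0/0 (the numerator vanishes to order 2).
Expand each term to order y^2: the coefficient of y^2 in -4·e^(3y) is -18 and in ln(1 - y) is -1/2.
Lower-order terms cancel with the polynomial part, so the numerator is (-37/2)·y^2 + o(y^2), and the limit is (-37/2)/(1) = -37/2.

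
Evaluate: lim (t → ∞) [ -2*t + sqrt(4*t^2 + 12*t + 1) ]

This has the form ∞ − ∞. Multiply and divide by the conjugate √(4*t^2 + 12*t + 1) + 2t.
That gives (12t + 1) / (√(4*t^2 + 12*t + 1) + 2t).
Divide numerator and denominator by t: the limit is 12/(2·2) = 3.

3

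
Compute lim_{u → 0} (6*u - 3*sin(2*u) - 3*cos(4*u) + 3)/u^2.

24

Substitution gives 0/0; apply L'Hôpital's rule 2 times.
After differentiating numerator and denominator 2 times the quotient is (12*sin(2*u) + 48*cos(4*u))/(2); at u = 0 this is 24.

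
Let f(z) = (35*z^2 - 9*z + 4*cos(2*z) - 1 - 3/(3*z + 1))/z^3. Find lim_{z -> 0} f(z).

81

Substitution gives 0/0 (the numerator vanishes to order 3).
Expand each term to order z^3: the coefficient of z^3 in 4·cos(2z) is 0 and in -3·1/(1 + 3z) is 81.
Lower-order terms cancel with the polynomial part, so the numerator is (81)·z^3 + o(z^3), and the limit is (81)/(1) = 81.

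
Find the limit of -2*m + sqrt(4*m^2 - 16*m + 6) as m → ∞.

-4

An ∞ − ∞ form. Rationalising with the conjugate, the difference becomes (-16m + 6) / (√(4*m^2 - 16*m + 6) + 2m).
For large m the denominator behaves like 2·2m, so the quotient tends to -16/4 = -4.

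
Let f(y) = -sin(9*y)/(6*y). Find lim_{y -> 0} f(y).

Substitution gives 0/0.
Write it as (9/(-6))·sin(9y)/(9y); since sin(u)/u → 1, the limit is -3/2.

-3/2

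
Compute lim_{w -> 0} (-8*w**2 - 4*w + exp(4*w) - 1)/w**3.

32/3

Direct substitution gives 0/0.
Apply L'Hôpital: lim (-16*w + 4*e^(4*w) - 4)/(3*w^2), still 0/0.
Apply L'Hôpital: lim (16*e^(4*w) - 16)/(6*w), still 0/0.
After 3 applications of L'Hôpital's rule the quotient is (64*e^(4*w))/(6); substituting w = 0 gives 32/3.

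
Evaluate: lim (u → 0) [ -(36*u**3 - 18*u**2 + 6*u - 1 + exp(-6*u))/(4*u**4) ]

Direct substitution gives 0/0.
Apply L'Hôpital: lim (108*u^2 - 36*u + 6 - 6*e^(-6*u))/(-16*u^3), still 0/0.
Apply L'Hôpital: lim (216*u - 36 + 36*e^(-6*u))/(-48*u^2), still 0/0.
Apply L'Hôpital: lim (216 - 216*e^(-6*u))/(-96*u), still 0/0.
After 4 applications of L'Hôpital's rule the quotient is (1296*e^(-6*u))/(-96); substituting u = 0 gives -27/2.

-27/2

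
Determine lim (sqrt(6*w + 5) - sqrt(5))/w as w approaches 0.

3*√(5)/5

Substitution gives 0/0. Multiply numerator and denominator by the conjugate √(5 + 6w) + √5.
The numerator becomes (5 + 6w) − 5 = 6w, so the expression simplifies to 6/(√(5 + 6w) + √5).
Letting w → 0 gives 6/(2√5) = 3*√(5)/5.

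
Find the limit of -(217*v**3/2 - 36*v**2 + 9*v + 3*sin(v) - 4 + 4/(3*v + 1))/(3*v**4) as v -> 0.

-108

Substitution gives 0/0; apply L'Hôpital's rule 4 times.
After differentiating numerator and denominator 4 times the quotient is (3*sin(v) + 7776/(3*v + 1)^5)/(-72); at v = 0 this is -108.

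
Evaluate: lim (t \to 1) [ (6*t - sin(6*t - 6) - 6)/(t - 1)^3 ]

Direct substitution gives 0/0.
Apply L'Hôpital: lim (6 - 6*cos(6*t - 6))/(3*(t - 1)^2), still 0/0.
Apply L'Hôpital: lim (36*sin(6*t - 6))/(6*t - 6), still 0/0.
After 3 applications of L'Hôpital's rule the quotient is (216*cos(6*t - 6))/(6); substituting t = 1 gives 36.

36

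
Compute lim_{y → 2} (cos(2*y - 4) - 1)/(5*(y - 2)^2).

-2/5

Direct substitution gives 0/0.
Apply L'Hôpital: lim (-2*sin(2*y - 4))/(10*y - 20), still 0/0.
After 2 applications of L'Hôpital's rule the quotient is (-4*cos(2*y - 4))/(10); substituting y = 2 gives -2/5.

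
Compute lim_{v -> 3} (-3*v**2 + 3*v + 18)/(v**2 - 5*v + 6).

Since v = 3 makes numerator and denominator zero, (v - 3) divides both.
Cancelling it gives (-3*v - 6)/(v - 2); now plug in v = 3 to get -15.

-15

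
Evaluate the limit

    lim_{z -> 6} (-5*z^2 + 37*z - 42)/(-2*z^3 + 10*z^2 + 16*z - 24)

23/80

Since z = 6 makes numerator and denominator zero, (z - 6) divides both.
Cancelling it gives (7 - 5*z)/(-2*z^2 - 2*z + 4); now plug in z = 6 to get 23/80.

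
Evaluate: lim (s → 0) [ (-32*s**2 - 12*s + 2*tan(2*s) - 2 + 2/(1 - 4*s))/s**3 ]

Substitution gives 0/0; apply L'Hôpital's rule 3 times.
After differentiating numerator and denominator 3 times the quotient is (96*tan(2*s)^2/cos(2*s)^2 + 32/cos(2*s)^2 + 768/(4*s - 1)^4)/(6); at s = 0 this is 400/3.

400/3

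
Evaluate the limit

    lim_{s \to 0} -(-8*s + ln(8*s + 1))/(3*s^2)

Direct substitution gives 0/0.
Apply L'Hôpital: lim (-8 + 8/(8*s + 1))/(-6*s), still 0/0.
After 2 applications of L'Hôpital's rule the quotient is (-64/(8*s + 1)^2)/(-6); substituting s = 0 gives 32/3.

32/3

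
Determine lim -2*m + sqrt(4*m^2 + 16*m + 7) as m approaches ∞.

This has the form ∞ − ∞. Multiply and divide by the conjugate √(4*m^2 + 16*m + 7) + 2m.
That gives (16m + 7) / (√(4*m^2 + 16*m + 7) + 2m).
Divide numerator and denominator by m: the limit is 16/(2·2) = 4.

4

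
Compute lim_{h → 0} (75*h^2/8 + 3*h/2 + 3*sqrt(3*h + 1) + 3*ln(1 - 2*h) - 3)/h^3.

-47/16

Substitution gives 0/0; apply L'Hôpital's rule 3 times.
After differentiating numerator and denominator 3 times the quotient is (243/(8*(3*h + 1)^(5/2)) + 48/(2*h - 1)^3)/(6); at h = 0 this is -47/16.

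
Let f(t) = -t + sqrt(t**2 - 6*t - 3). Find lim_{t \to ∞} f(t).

This has the form ∞ − ∞. Multiply and divide by the conjugate √(t^2 - 6*t - 3) + t.
That gives (-6t - 3) / (√(t^2 - 6*t - 3) + t).
Divide numerator and denominator by t: the limit is -6/(2·1) = -3.

-3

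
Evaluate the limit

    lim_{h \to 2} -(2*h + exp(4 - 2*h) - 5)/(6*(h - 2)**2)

-1/3

Direct substitution gives 0/0.
Apply L'Hôpital: lim (2 - 2*e^(4 - 2*h))/(24 - 12*h), still 0/0.
After 2 applications of L'Hôpital's rule the quotient is (4*e^(4 - 2*h))/(-12); substituting h = 2 gives -1/3.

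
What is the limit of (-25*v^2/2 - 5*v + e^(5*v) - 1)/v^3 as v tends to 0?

Direct substitution gives 0/0.
Apply L'Hôpital: lim (-25*v + 5*e^(5*v) - 5)/(3*v^2), still 0/0.
Apply L'Hôpital: lim (25*e^(5*v) - 25)/(6*v), still 0/0.
After 3 applications of L'Hôpital's rule the quotient is (125*e^(5*v))/(6); substituting v = 0 gives 125/6.

125/6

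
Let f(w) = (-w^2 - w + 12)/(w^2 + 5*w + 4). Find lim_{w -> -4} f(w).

-7/3

At w = -4 both the top and bottom vanish — a removable singularity. Factoring out (w + 4) from each leaves (3 - w)/(w + 1), which at w = -4 equals -7/3.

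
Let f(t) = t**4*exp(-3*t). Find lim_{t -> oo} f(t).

Write as t^4/e^{3t}, an ∞/∞ form.
Exponential growth dominates any polynomial, so repeated L'Hôpital (or the standard result) gives 0.

0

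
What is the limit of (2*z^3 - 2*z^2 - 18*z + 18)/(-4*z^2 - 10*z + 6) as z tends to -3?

24/7

Since z = -3 makes numerator and denominator zero, (z + 3) divides both.
Cancelling it gives (2*z^2 - 8*z + 6)/(2 - 4*z); now plug in z = -3 to get 24/7.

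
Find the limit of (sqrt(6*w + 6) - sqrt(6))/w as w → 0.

√(6)/2

A 0/0 form; rationalise with √(6 + 6w) + √6. This collapses the numerator to 6w, leaving 6/(√(6 + 6w) + √6) → 6/(2√6) = √(6)/2.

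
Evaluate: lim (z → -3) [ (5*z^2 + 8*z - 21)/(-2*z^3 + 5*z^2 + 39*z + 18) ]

22/45

Since z = -3 makes numerator and denominator zero, (z + 3) divides both.
Cancelling it gives (5*z - 7)/(-2*z^2 + 11*z + 6); now plug in z = -3 to get 22/45.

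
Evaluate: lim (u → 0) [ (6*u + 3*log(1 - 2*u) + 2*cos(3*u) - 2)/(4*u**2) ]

-15/4

Substitution gives 0/0; apply L'Hôpital's rule 2 times.
After differentiating numerator and denominator 2 times the quotient is (-18*cos(3*u) - 12/(2*u - 1)^2)/(8); at u = 0 this is -15/4.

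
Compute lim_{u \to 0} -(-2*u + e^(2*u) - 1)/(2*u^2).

Direct substitution gives 0/0.
Apply L'Hôpital: lim (2*e^(2*u) - 2)/(-4*u), still 0/0.
After 2 applications of L'Hôpital's rule the quotient is (4*e^(2*u))/(-4); substituting u = 0 gives -1.

-1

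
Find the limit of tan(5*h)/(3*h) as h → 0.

Substitution gives 0/0.
Since tan(u)/u → 1 as u → 0, tan(5h)/(5h) → 1 and the limit is 5/3.

5/3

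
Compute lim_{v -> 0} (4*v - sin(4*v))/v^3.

32/3

Direct substitution gives 0/0.
Apply L'Hôpital: lim (4 - 4*cos(4*v))/(3*v^2), still 0/0.
Apply L'Hôpital: lim (16*sin(4*v))/(6*v), still 0/0.
After 3 applications of L'Hôpital's rule the quotient is (64*cos(4*v))/(6); substituting v = 0 gives 32/3.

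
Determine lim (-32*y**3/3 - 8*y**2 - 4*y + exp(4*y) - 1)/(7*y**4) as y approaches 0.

Direct substitution gives 0/0.
Apply L'Hôpital: lim (-32*y^2 - 16*y + 4*e^(4*y) - 4)/(28*y^3), still 0/0.
Apply L'Hôpital: lim (-64*y + 16*e^(4*y) - 16)/(84*y^2), still 0/0.
Apply L'Hôpital: lim (64*e^(4*y) - 64)/(168*y), still 0/0.
After 4 applications of L'Hôpital's rule the quotient is (256*e^(4*y))/(168); substituting y = 0 gives 32/21.

32/21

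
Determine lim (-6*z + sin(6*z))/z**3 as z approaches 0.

-36

Direct substitution gives 0/0.
Apply L'Hôpital: lim (6*cos(6*z) - 6)/(3*z^2), still 0/0.
Apply L'Hôpital: lim (-36*sin(6*z))/(6*z), still 0/0.
After 3 applications of L'Hôpital's rule the quotient is (-216*cos(6*z))/(6); substituting z = 0 gives -36.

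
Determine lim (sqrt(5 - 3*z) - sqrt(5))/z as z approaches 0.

A 0/0 form; rationalise with √(5 - 3z) + √5. This collapses the numerator to -3z, leaving -3/(√(5 - 3z) + √5) → -3/(2√5) = -3*√(5)/10.

-3*√(5)/10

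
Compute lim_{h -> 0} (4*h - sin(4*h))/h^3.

Direct substitution gives 0/0.
Apply L'Hôpital: lim (4 - 4*cos(4*h))/(3*h^2), still 0/0.
Apply L'Hôpital: lim (16*sin(4*h))/(6*h), still 0/0.
After 3 applications of L'Hôpital's rule the quotient is (64*cos(4*h))/(6); substituting h = 0 gives 32/3.

32/3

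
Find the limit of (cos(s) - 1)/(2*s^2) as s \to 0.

-1/4

Direct substitution gives 0/0.
Apply L'Hôpital: lim (-sin(s))/(4*s), still 0/0.
After 2 applications of L'Hôpital's rule the quotient is (-cos(s))/(4); substituting s = 0 gives -1/4.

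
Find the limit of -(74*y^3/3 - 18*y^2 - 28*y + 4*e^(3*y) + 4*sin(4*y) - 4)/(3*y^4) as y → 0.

-9/2

Substitution gives 0/0 (the numerator vanishes to order 4).
Expand each term to order y^4: the coefficient of y^4 in 4·sin(4y) is 0 and in 4·e^(3y) is 27/2.
Lower-order terms cancel with the polynomial part, so the numerator is (27/2)·y^4 + o(y^4), and the limit is (27/2)/(-3) = -9/2.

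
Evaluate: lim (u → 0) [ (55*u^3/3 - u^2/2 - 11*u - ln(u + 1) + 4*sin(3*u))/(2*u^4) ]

Substitution gives 0/0 (the numerator vanishes to order 4).
Expand each term to order u^4: the coefficient of u^4 in 4·sin(3u) is 0 and in −ln(1 + u) is 1/4.
Lower-order terms cancel with the polynomial part, so the numerator is (1/4)·u^4 + o(u^4), and the limit is (1/4)/(2) = 1/8.

1/8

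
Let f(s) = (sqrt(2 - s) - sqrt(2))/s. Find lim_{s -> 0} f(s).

-√(2)/4

Substitution gives 0/0. Multiply numerator and denominator by the conjugate √(2 - s) + √2.
The numerator becomes (2 - s) − 2 = -s, so the expression simplifies to -1/(√(2 - s) + √2).
Letting s → 0 gives -1/(2√2) = -√(2)/4.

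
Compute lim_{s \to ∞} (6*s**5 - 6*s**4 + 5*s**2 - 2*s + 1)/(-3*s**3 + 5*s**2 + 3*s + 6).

The numerator has higher degree (5 > 3); the quotient behaves like (6/(-3))·s^2 for large |s|.
As s → +∞ this diverges to -∞.

-∞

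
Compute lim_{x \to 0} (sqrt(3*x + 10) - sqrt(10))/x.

Substitution gives 0/0. Multiply numerator and denominator by the conjugate √(10 + 3x) + √10.
The numerator becomes (10 + 3x) − 10 = 3x, so the expression simplifies to 3/(√(10 + 3x) + √10).
Letting x → 0 gives 3/(2√10) = 3*√(10)/20.

3*√(10)/20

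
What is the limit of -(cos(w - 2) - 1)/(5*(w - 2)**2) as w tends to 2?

Direct substitution gives 0/0.
Apply L'Hôpital: lim (-sin(w - 2))/(20 - 10*w), still 0/0.
After 2 applications of L'Hôpital's rule the quotient is (-cos(w - 2))/(-10); substituting w = 2 gives 1/10.

1/10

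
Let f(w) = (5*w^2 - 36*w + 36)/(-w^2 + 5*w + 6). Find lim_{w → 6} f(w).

At w = 6 both the top and bottom vanish — a removable singularity. Factoring out (w - 6) from each leaves (5*w - 6)/(-w - 1), which at w = 6 equals -24/7.

-24/7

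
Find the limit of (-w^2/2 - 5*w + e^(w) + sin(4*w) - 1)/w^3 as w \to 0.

Substitution gives 0/0; apply L'Hôpital's rule 3 times.
After differentiating numerator and denominator 3 times the quotient is (e^(w) - 64*cos(4*w))/(6); at w = 0 this is -21/2.

-21/2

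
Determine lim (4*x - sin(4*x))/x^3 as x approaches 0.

32/3

Direct substitution gives 0/0.
Apply L'Hôpital: lim (4 - 4*cos(4*x))/(3*x^2), still 0/0.
Apply L'Hôpital: lim (16*sin(4*x))/(6*x), still 0/0.
After 3 applications of L'Hôpital's rule the quotient is (64*cos(4*x))/(6); substituting x = 0 gives 32/3.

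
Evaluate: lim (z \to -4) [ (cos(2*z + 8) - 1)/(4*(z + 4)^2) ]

Direct substitution gives 0/0.
Apply L'Hôpital: lim (-2*sin(2*z + 8))/(8*z + 32), still 0/0.
After 2 applications of L'Hôpital's rule the quotient is (-4*cos(2*z + 8))/(8); substituting z = -4 gives -1/2.

-1/2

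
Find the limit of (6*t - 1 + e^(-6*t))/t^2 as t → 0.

18

Direct substitution gives 0/0.
Apply L'Hôpital: lim (6 - 6*e^(-6*t))/(2*t), still 0/0.
After 2 applications of L'Hôpital's rule the quotient is (36*e^(-6*t))/(2); substituting t = 0 gives 18.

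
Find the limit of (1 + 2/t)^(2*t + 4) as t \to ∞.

e^(4)

Write it as [(1 + 2/t)^t]^(2) · (1 + 2/t)^(4). The bracketed term tends to e^(2) and the second factor to 1, so the limit is e^(4).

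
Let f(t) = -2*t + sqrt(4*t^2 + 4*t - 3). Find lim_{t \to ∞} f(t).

1

An ∞ − ∞ form. Rationalising with the conjugate, the difference becomes (4t - 3) / (√(4*t^2 + 4*t - 3) + 2t).
For large t the denominator behaves like 2·2t, so the quotient tends to 4/4 = 1.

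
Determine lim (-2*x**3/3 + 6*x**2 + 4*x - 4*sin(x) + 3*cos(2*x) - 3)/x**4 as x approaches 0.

Substitution gives 0/0; apply L'Hôpital's rule 4 times.
After differentiating numerator and denominator 4 times the quotient is (-4*sin(x) + 48*cos(2*x))/(24); at x = 0 this is 2.

2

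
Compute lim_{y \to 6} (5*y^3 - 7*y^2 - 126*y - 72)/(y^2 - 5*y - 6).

330/7

Since y = 6 makes numerator and denominator zero, (y - 6) divides both.
Cancelling it gives (5*y^2 + 23*y + 12)/(y + 1); now plug in y = 6 to get 330/7.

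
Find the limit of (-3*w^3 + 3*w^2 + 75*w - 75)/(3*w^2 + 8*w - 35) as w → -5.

Since w = -5 makes numerator and denominator zero, (w + 5) divides both.
Cancelling it gives (-3*w^2 + 18*w - 15)/(3*w - 7); now plug in w = -5 to get 90/11.

90/11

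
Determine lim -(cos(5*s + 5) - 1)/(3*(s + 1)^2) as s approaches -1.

Direct substitution gives 0/0.
Apply L'Hôpital: lim (-5*sin(5*s + 5))/(-6*s - 6), still 0/0.
After 2 applications of L'Hôpital's rule the quotient is (-25*cos(5*s + 5))/(-6); substituting s = -1 gives 25/6.

25/6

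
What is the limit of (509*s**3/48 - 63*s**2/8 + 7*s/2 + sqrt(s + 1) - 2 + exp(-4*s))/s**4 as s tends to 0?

4081/384

Substitution gives 0/0; apply L'Hôpital's rule 4 times.
After differentiating numerator and denominator 4 times the quotient is (256*e^(-4*s) - 15/(16*(s + 1)^(7/2)))/(24); at s = 0 this is 4081/384.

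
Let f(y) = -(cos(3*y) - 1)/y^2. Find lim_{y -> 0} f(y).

Direct substitution gives 0/0.
Apply L'Hôpital: lim (-3*sin(3*y))/(-2*y), still 0/0.
After 2 applications of L'Hôpital's rule the quotient is (-9*cos(3*y))/(-2); substituting y = 0 gives 9/2.

9/2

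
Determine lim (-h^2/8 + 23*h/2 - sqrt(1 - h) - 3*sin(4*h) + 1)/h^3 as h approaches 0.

Substitution gives 0/0 (the numerator vanishes to order 3).
Expand each term to order h^3: the coefficient of h^3 in −√(1 - h) is 1/16 and in -3·sin(4h) is 32.
Lower-order terms cancel with the polynomial part, so the numerator is (513/16)·h^3 + o(h^3), and the limit is (513/16)/(1) = 513/16.

513/16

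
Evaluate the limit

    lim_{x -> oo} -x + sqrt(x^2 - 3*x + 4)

-3/2

This has the form ∞ − ∞. Multiply and divide by the conjugate √(x^2 - 3*x + 4) + x.
That gives (-3x + 4) / (√(x^2 - 3*x + 4) + x).
Divide numerator and denominator by x: the limit is -3/(2·1) = -3/2.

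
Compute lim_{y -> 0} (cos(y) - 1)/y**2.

Direct substitution gives 0/0.
Apply L'Hôpital: lim (-sin(y))/(2*y), still 0/0.
After 2 applications of L'Hôpital's rule the quotient is (-cos(y))/(2); substituting y = 0 gives -1/2.

-1/2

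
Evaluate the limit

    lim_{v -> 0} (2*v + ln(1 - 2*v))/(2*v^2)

-1

Direct substitution gives 0/0.
Apply L'Hôpital: lim (2 - 2/(1 - 2*v))/(4*v), still 0/0.
After 2 applications of L'Hôpital's rule the quotient is (-4/(1 - 2*v)^2)/(4); substituting v = 0 gives -1.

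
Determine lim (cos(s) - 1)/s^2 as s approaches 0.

-1/2

Direct substitution gives 0/0.
Apply L'Hôpital: lim (-sin(s))/(2*s), still 0/0.
After 2 applications of L'Hôpital's rule the quotient is (-cos(s))/(2); substituting s = 0 gives -1/2.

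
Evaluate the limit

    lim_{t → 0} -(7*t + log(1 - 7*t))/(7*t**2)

Direct substitution gives 0/0.
Apply L'Hôpital: lim (7 - 7/(1 - 7*t))/(-14*t), still 0/0.
After 2 applications of L'Hôpital's rule the quotient is (-49/(1 - 7*t)^2)/(-14); substituting t = 0 gives 7/2.

7/2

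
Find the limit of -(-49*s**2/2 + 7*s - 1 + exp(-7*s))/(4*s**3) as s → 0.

343/24

Direct substitution gives 0/0.
Apply L'Hôpital: lim (-49*s + 7 - 7*e^(-7*s))/(-12*s^2), still 0/0.
Apply L'Hôpital: lim (-49 + 49*e^(-7*s))/(-24*s), still 0/0.
After 3 applications of L'Hôpital's rule the quotient is (-343*e^(-7*s))/(-24); substituting s = 0 gives 343/24.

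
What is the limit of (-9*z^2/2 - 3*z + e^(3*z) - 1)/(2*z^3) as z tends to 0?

9/4

Direct substitution gives 0/0.
Apply L'Hôpital: lim (-9*z + 3*e^(3*z) - 3)/(6*z^2), still 0/0.
Apply L'Hôpital: lim (9*e^(3*z) - 9)/(12*z), still 0/0.
After 3 applications of L'Hôpital's rule the quotient is (27*e^(3*z))/(12); substituting z = 0 gives 9/4.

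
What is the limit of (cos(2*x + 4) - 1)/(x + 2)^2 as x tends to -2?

-2

Direct substitution gives 0/0.
Apply L'Hôpital: lim (-2*sin(2*x + 4))/(2*x + 4), still 0/0.
After 2 applications of L'Hôpital's rule the quotient is (-4*cos(2*x + 4))/(2); substituting x = -2 gives -2.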